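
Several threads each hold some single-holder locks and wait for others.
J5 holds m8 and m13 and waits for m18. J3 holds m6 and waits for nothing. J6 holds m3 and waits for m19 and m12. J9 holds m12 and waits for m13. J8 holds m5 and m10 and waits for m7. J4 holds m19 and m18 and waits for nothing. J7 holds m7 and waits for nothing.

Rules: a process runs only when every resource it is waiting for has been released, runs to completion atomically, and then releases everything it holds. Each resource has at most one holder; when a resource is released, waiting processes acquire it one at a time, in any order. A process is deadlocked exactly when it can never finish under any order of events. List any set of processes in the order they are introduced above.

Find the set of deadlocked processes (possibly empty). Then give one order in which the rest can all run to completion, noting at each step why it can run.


Nothing here is deadlocked.
Key observation: all waits point, directly or indirectly, at processes that can finish, so nothing is permanently blocked.
The rest can finish in the order J7, J4, J5, J9, J3, J6, J8.
Verifying each step:
  run J7 (it waits on nothing); releases m7
  run J4 (it waits on nothing); releases m19 and m18
  J5: everything it awaited (m18) is free; runs, freeing m8 and m13
  J9: everything it awaited (m13) is free; runs, freeing m12
  run J3 (it waits on nothing); releases m6
  J6: everything it awaited (m19 and m12) is free; runs, freeing m3
  J8: everything it awaited (m7) is free; runs, freeing m5 and m10


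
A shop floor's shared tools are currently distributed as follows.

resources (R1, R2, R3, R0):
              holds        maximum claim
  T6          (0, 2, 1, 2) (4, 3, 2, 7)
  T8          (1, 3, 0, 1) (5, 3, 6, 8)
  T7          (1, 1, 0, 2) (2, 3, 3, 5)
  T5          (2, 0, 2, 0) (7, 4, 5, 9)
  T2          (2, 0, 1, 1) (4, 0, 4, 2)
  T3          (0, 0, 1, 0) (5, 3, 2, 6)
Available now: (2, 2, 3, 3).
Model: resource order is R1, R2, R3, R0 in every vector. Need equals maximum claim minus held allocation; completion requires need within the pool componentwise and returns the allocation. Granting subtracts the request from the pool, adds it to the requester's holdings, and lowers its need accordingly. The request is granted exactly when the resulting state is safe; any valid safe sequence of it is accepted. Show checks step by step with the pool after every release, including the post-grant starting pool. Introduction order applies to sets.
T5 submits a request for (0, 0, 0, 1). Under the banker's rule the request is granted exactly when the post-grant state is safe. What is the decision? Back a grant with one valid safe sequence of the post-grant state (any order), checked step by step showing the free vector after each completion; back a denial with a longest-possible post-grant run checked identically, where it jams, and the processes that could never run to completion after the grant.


GRANT — the state after the grant stays safe, e.g. via T2, T7, T6, T3, T8, T5.
Key observation: with (2, 2, 3, 2) left after the transfer, T2 can run at once — the state stays safe.
Check on the post-grant state, step by step:
  pool = (2, 2, 3, 2)
  run T2 (needs (2, 0, 3, 1), free (2, 2, 3, 2)); after release of (2, 0, 1, 1) the pool is (4, 2, 4, 3)
  run T7 (needs (1, 2, 3, 3), free (4, 2, 4, 3)); after release of (1, 1, 0, 2) the pool is (5, 3, 4, 5)
  run T6 (needs (4, 1, 1, 5), free (5, 3, 4, 5)); after release of (0, 2, 1, 2) the pool is (5, 5, 5, 7)
  run T3 (needs (5, 3, 1, 6), free (5, 5, 5, 7)); after release of (0, 0, 1, 0) the pool is (5, 5, 6, 7)
  run T8 (needs (4, 0, 6, 7), free (5, 5, 6, 7)); after release of (1, 3, 0, 1) the pool is (6, 8, 6, 8)
  run T5 (needs (5, 4, 3, 8), free (6, 8, 6, 8)); after release of (2, 0, 2, 1) the pool is (8, 8, 8, 9)


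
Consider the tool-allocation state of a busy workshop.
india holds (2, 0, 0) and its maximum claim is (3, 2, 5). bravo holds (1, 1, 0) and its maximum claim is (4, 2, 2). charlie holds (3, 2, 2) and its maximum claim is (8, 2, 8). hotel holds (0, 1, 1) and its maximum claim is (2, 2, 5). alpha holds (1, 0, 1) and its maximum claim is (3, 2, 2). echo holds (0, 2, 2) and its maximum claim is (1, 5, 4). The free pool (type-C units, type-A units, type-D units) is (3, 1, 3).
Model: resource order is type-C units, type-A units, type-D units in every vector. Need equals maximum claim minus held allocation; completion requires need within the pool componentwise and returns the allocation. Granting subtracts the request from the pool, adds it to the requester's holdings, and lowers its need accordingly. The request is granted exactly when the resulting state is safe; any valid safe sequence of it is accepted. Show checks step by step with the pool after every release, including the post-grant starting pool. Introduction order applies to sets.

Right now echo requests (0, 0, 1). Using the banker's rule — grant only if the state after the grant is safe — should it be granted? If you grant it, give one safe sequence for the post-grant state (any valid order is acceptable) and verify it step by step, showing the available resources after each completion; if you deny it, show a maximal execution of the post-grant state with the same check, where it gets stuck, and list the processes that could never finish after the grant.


DENY: after the grant no complete ordering would exist.
Key observation: after bravo, alpha the pool peaks at (5, 2, 3), and each blocked process is short somewhere: india on type-D units; charlie on type-D units; hotel on type-D units; echo on type-A units.
Pretend the grant happened; the run bravo, alpha goes as far as possible. Check, step by step:
  pool = (3, 1, 2)
  bravo needs (3, 1, 2) <= (3, 1, 2) -> finishes; pool += (1, 1, 0) = (4, 2, 2)
  alpha needs (2, 2, 1) <= (4, 2, 2) -> finishes; pool += (1, 0, 1) = (5, 2, 3)
  india still needs (1, 2, 5) but only (5, 2, 3) is free — short on type-D units
  charlie still needs (5, 0, 6) but only (5, 2, 3) is free — short on type-D units
  hotel still needs (2, 1, 4) but only (5, 2, 3) is free — short on type-D units
  echo still needs (1, 3, 1) but only (5, 2, 3) is free — short on type-A units
Processes that could never finish after the grant: india, charlie, hotel and echo.


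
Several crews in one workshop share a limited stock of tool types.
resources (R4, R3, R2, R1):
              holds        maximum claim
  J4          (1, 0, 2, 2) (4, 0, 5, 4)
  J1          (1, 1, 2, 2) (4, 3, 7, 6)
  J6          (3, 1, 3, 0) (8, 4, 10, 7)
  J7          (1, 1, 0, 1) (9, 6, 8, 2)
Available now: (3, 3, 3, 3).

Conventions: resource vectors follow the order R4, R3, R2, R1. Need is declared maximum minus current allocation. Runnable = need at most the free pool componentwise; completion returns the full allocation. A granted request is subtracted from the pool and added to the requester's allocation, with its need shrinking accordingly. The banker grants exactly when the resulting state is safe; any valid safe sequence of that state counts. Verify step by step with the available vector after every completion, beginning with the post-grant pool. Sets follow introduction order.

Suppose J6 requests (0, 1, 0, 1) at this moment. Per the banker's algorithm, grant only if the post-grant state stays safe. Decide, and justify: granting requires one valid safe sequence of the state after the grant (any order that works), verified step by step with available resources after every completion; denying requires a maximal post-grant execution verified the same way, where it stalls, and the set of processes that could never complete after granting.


GRANT — the state after the grant stays safe, e.g. via J4, J1, J6, J7.
Key observation: the transfer keeps a workable pool ((3, 2, 3, 2)); J4 starts the safe sequence.
Check on the post-grant state, step by step:
  pool = (3, 2, 3, 2)
  J4: need (3, 0, 3, 2) fits (3, 2, 3, 2); releases (1, 0, 2, 2), pool now (4, 2, 5, 4)
  J1: need (3, 2, 5, 4) fits (4, 2, 5, 4); releases (1, 1, 2, 2), pool now (5, 3, 7, 6)
  J6: need (5, 2, 7, 6) fits (5, 3, 7, 6); releases (3, 2, 3, 1), pool now (8, 5, 10, 7)
  J7: need (8, 5, 8, 1) fits (8, 5, 10, 7); releases (1, 1, 0, 1), pool now (9, 6, 10, 8)


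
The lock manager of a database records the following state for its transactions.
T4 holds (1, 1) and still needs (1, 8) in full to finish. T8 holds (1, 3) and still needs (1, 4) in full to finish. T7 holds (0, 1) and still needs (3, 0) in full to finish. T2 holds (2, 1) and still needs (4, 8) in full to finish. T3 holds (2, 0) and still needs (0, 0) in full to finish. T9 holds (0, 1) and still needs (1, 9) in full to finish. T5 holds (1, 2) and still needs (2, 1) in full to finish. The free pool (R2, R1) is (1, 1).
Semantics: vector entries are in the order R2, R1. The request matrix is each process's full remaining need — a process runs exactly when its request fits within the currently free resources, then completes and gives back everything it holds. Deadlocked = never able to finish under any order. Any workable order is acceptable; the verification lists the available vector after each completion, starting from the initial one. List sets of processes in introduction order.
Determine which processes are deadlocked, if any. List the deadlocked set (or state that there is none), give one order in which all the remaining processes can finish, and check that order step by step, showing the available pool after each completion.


The deadlocked set is T4, T2 and T9.
Key observation: the pool after T3, T7, T5, T8 is (5, 7); every surviving request exceeds it in R1, so progress ends there.
One completion order for the rest: T3, T7, T5, T8. Check, step by step:
  pool = (1, 1)
  T3 needs (0, 0) <= (1, 1) -> finishes; pool += (2, 0) = (3, 1)
  T7 needs (3, 0) <= (3, 1) -> finishes; pool += (0, 1) = (3, 2)
  T5 needs (2, 1) <= (3, 2) -> finishes; pool += (1, 2) = (4, 4)
  T8 needs (1, 4) <= (4, 4) -> finishes; pool += (1, 3) = (5, 7)
The blocked processes can never fit:
  blocked: T4 wants (1, 8), pool (5, 7) — not enough R1
  blocked: T2 wants (4, 8), pool (5, 7) — not enough R1
  blocked: T9 wants (1, 9), pool (5, 7) — not enough R1


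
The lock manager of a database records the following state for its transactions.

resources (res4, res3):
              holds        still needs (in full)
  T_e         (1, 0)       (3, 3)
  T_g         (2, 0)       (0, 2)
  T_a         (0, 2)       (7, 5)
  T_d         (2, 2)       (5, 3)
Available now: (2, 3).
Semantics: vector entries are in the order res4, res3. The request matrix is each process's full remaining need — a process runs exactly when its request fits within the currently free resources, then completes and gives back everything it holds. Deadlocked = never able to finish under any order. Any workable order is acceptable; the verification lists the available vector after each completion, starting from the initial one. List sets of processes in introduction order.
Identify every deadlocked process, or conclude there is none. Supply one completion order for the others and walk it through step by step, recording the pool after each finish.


The deadlocked set is empty.
Key observation: no deadlock: T_g fits now, and the freed resources carry the rest through.
The rest can finish in the order T_g, T_e, T_d, T_a. Walking it through:
  pool = (2, 3)
  run T_g (needs (0, 2), free (2, 3)); after release of (2, 0) the pool is (4, 3)
  run T_e (needs (3, 3), free (4, 3)); after release of (1, 0) the pool is (5, 3)
  run T_d (needs (5, 3), free (5, 3)); after release of (2, 2) the pool is (7, 5)
  run T_a (needs (7, 5), free (7, 5)); after release of (0, 2) the pool is (7, 7)


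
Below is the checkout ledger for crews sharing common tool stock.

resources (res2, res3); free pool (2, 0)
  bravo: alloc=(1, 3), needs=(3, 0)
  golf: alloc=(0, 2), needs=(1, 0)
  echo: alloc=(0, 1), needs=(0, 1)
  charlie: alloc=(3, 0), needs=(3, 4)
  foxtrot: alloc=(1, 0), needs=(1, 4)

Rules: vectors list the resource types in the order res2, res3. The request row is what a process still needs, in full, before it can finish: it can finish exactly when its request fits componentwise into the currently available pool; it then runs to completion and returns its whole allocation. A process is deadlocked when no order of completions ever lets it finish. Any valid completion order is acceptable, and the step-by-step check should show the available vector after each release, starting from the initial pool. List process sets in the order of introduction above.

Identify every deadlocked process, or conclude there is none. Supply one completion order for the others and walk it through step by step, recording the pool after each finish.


Deadlocked: bravo, charlie and foxtrot.
Key observation: after golf, echo the pool peaks at (2, 3), and each blocked process is short somewhere: bravo on res2; charlie on res2, res3; foxtrot on res3.
The rest can finish in the order golf, echo. Verifying each step:
  pool = (2, 0)
  golf: need (1, 0) fits (2, 0); releases (0, 2), pool now (2, 2)
  echo: need (0, 1) fits (2, 2); releases (0, 1), pool now (2, 3)
The stuck group stays short no matter what:
  bravo cannot run: need (3, 0) vs free (2, 3) (insufficient res2)
  charlie cannot run: need (3, 4) vs free (2, 3) (insufficient res2 and res3)
  foxtrot cannot run: need (1, 4) vs free (2, 3) (insufficient res3)


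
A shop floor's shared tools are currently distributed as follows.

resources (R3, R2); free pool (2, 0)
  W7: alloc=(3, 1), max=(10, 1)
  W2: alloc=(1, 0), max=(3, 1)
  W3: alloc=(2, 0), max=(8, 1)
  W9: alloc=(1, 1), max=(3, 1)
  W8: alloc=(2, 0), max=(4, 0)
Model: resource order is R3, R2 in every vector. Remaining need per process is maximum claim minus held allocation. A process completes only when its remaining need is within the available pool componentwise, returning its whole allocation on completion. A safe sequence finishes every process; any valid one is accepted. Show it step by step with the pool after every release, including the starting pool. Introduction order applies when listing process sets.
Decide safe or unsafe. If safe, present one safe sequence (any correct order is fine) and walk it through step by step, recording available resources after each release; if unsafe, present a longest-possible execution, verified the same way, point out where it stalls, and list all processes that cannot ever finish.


SAFE, for example via the order W9, W2, W8, W3, W7.
Key observation: the first exact fit in this order is W9 — it needs (2, 0) with (2, 0) free, meeting a requested resource to the last unit.
Walking it through:
  pool = (2, 0)
  run W9 (needs (2, 0), free (2, 0)); after release of (1, 1) the pool is (3, 1)
  run W2 (needs (2, 1), free (3, 1)); after release of (1, 0) the pool is (4, 1)
  run W8 (needs (2, 0), free (4, 1)); after release of (2, 0) the pool is (6, 1)
  run W3 (needs (6, 1), free (6, 1)); after release of (2, 0) the pool is (8, 1)
  run W7 (needs (7, 0), free (8, 1)); after release of (3, 1) the pool is (11, 2)


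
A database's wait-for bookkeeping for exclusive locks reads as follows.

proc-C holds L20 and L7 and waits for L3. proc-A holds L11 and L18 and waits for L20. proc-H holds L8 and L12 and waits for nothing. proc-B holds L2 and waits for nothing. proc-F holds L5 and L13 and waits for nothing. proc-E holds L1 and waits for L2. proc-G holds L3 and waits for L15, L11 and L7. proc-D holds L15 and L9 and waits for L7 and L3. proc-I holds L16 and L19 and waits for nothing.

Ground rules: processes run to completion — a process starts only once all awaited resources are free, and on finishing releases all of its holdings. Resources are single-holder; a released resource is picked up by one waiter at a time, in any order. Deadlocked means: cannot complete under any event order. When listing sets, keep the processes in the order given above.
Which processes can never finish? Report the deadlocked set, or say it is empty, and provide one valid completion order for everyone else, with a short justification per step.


The deadlocked set is proc-C, proc-A, proc-G and proc-D.
Key observation: the cycle proc-C -> proc-G -> proc-C can never break — each member waits on the next; proc-A and proc-D are caught in further circular waits.
A valid finishing order for the others: proc-B, proc-I, proc-H, proc-E, proc-F.
Step-by-step check:
  run proc-B (it waits on nothing); releases L2
  run proc-I (it waits on nothing); releases L16 and L19
  run proc-H (it waits on nothing); releases L8 and L12
  proc-E waits on L2 — all released -> runs and releases L1
  run proc-F (it waits on nothing); releases L5 and L13


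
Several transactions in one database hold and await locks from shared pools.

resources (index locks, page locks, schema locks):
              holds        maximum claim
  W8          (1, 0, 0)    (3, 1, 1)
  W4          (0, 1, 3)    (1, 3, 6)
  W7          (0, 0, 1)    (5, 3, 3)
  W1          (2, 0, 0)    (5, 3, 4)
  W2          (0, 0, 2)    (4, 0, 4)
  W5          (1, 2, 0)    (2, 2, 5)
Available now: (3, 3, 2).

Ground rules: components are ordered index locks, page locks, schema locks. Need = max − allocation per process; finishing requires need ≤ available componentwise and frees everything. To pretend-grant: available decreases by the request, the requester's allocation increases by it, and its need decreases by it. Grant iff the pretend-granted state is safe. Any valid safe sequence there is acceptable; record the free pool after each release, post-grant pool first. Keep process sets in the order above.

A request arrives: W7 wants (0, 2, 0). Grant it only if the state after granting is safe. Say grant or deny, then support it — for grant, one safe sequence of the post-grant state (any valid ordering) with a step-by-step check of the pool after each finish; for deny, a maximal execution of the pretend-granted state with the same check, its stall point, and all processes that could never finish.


DENY. Granting would leave the state unsafe.
Key observation: after W8, W2 the pool peaks at (4, 1, 4), and each blocked process is short somewhere: W4 on page locks; W7 on index locks; W1 on page locks; W5 on schema locks.
Pretend the grant happened; the run W8, W2 goes as far as possible. Check, step by step:
  pool = (3, 1, 2)
  W8 needs (2, 1, 1) <= (3, 1, 2) -> finishes; pool += (1, 0, 0) = (4, 1, 2)
  W2 needs (4, 0, 2) <= (4, 1, 2) -> finishes; pool += (0, 0, 2) = (4, 1, 4)
  blocked: W4 wants (1, 2, 3), pool (4, 1, 4) — not enough page locks
  blocked: W7 wants (5, 1, 2), pool (4, 1, 4) — not enough index locks
  blocked: W1 wants (3, 3, 4), pool (4, 1, 4) — not enough page locks
  blocked: W5 wants (1, 0, 5), pool (4, 1, 4) — not enough schema locks
Had the request been granted, W4, W7, W1 and W5 could never finish.


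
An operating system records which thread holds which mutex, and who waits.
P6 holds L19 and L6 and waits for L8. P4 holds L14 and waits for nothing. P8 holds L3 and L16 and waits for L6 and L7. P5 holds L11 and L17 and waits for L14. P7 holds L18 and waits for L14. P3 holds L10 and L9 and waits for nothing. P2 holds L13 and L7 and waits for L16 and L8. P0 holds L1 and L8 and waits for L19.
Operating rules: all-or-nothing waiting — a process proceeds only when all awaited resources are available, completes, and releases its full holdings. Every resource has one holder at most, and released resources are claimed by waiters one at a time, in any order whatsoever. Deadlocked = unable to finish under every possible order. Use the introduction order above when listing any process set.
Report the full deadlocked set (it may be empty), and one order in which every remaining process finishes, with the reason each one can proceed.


Deadlocked: P6, P8, P2 and P0.
Key observation: P6 -> P0 -> P6 is a circular wait — nothing in it can go first; P8 and P2 are caught in further circular waits.
One completion order for the rest: P4, P3, P7, P5.
Walking it through:
  P4 waits on nothing -> runs at once and releases L14
  P3 waits on nothing -> runs at once and releases L10 and L9
  P7 waits on L14 — all released -> runs and releases L18
  P5 waits on L14 — all released -> runs and releases L11 and L17


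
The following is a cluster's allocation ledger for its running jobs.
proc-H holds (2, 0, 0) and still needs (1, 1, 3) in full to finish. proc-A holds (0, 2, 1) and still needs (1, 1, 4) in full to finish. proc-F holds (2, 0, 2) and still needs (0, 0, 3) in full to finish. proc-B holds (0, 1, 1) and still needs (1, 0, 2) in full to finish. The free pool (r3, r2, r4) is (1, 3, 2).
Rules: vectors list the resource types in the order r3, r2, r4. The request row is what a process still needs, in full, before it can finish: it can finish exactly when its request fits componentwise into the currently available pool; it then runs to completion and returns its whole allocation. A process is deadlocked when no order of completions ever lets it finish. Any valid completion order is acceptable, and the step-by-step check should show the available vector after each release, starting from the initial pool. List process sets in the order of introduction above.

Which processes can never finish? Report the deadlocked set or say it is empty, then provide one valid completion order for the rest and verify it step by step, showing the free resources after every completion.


The deadlocked set is empty.
Key observation: proc-B leads a chain of completions in which each release enables another process.
The rest can finish in the order proc-B, proc-H, proc-F, proc-A. Step-by-step check:
  pool = (1, 3, 2)
  proc-B: need (1, 0, 2) fits (1, 3, 2); releases (0, 1, 1), pool now (1, 4, 3)
  proc-H: need (1, 1, 3) fits (1, 4, 3); releases (2, 0, 0), pool now (3, 4, 3)
  proc-F: need (0, 0, 3) fits (3, 4, 3); releases (2, 0, 2), pool now (5, 4, 5)
  proc-A: need (1, 1, 4) fits (5, 4, 5); releases (0, 2, 1), pool now (5, 6, 6)


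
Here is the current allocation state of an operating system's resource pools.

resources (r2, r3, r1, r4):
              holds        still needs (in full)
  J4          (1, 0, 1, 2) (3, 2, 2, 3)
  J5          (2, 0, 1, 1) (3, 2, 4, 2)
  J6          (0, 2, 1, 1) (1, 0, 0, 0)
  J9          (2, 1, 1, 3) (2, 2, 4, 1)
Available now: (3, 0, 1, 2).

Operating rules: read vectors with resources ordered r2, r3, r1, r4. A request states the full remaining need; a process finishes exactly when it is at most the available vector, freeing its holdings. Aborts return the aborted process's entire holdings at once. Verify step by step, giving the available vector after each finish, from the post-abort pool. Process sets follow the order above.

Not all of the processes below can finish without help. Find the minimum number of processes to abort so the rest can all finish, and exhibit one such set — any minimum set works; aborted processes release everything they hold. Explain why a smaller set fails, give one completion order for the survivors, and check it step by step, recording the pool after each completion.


Minimum abort set: J5.
Key observation: J9 had no path to completion before; after the abort of J5 ((2, 0, 1, 1) returned), step 3 is where it fits.
No smaller set exists: with zero aborts the deadlock remains.
The survivors complete as J6, J4, J9. Verifying each step (starting from the post-abort pool):
  pool = (5, 0, 2, 3)
  run J6 (needs (1, 0, 0, 0), free (5, 0, 2, 3)); after release of (0, 2, 1, 1) the pool is (5, 2, 3, 4)
  run J4 (needs (3, 2, 2, 3), free (5, 2, 3, 4)); after release of (1, 0, 1, 2) the pool is (6, 2, 4, 6)
  run J9 (needs (2, 2, 4, 1), free (6, 2, 4, 6)); after release of (2, 1, 1, 3) the pool is (8, 3, 5, 9)


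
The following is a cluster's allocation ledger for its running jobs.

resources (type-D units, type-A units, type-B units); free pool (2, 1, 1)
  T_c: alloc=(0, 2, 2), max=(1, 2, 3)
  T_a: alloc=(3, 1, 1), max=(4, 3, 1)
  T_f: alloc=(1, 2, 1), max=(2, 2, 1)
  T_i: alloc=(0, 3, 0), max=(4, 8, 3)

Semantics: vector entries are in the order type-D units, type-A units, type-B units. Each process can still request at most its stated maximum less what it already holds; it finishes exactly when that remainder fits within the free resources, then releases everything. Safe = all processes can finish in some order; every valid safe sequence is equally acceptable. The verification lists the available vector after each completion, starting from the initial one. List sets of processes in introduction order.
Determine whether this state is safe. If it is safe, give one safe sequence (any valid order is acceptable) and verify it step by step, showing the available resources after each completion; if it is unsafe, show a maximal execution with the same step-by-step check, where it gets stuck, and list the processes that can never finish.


SAFE, for example via the order T_c, T_a, T_f, T_i.
Key observation: the order's first zero-slack moment is T_c ((1, 0, 1) needed, (2, 1, 1) free — a requested resource with nothing to spare).
Step-by-step check:
  pool = (2, 1, 1)
  T_c needs (1, 0, 1) <= (2, 1, 1) -> finishes; pool += (0, 2, 2) = (2, 3, 3)
  T_a needs (1, 2, 0) <= (2, 3, 3) -> finishes; pool += (3, 1, 1) = (5, 4, 4)
  T_f needs (1, 0, 0) <= (5, 4, 4) -> finishes; pool += (1, 2, 1) = (6, 6, 5)
  T_i needs (4, 5, 3) <= (6, 6, 5) -> finishes; pool += (0, 3, 0) = (6, 9, 5)


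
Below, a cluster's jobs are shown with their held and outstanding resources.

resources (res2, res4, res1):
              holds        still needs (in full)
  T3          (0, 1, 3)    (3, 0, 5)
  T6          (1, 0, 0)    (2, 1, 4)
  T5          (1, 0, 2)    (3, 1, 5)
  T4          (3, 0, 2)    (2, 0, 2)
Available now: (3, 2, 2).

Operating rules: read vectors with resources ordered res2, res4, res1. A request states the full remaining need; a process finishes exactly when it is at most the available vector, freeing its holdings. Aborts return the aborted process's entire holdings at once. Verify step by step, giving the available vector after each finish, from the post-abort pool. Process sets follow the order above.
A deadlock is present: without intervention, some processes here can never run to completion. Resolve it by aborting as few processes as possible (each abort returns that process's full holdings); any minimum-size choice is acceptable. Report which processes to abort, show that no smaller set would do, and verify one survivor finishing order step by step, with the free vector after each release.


Abort T5.
Key observation: the deadlocked T3 becomes finishable only because T5 released (1, 0, 2); it completes at step 3 below.
Minimality: the empty abort set fails — the state is deadlocked as it stands.
The survivors complete as T6, T4, T3. Check, step by step (starting from the post-abort pool):
  pool = (4, 2, 4)
  run T6 (needs (2, 1, 4), free (4, 2, 4)); after release of (1, 0, 0) the pool is (5, 2, 4)
  run T4 (needs (2, 0, 2), free (5, 2, 4)); after release of (3, 0, 2) the pool is (8, 2, 6)
  run T3 (needs (3, 0, 5), free (8, 2, 6)); after release of (0, 1, 3) the pool is (8, 3, 9)


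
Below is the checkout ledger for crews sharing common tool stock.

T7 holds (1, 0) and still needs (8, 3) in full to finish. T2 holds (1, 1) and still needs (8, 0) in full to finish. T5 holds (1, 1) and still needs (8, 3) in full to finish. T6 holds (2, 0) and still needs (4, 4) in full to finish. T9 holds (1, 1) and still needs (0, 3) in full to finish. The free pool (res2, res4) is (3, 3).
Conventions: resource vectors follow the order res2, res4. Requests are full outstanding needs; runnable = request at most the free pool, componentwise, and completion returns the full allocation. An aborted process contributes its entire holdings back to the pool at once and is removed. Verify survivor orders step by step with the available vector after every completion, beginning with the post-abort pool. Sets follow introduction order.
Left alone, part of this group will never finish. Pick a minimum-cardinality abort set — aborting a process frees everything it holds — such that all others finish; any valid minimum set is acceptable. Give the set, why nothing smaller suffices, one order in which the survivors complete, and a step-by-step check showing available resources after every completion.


The answer: abort T7 and T2.
Key observation: the deadlocked T5 becomes finishable only because T7 and T2 released (2, 1); it completes at step 3 below.
Minimality, checking each single-abort alternative: T7 alone leaves T2 blocked (short on res2); T2 alone leaves T7 blocked (short on res2); T5 alone leaves T7 blocked (short on res2); T6 alone leaves T7 blocked (short on res2); T9 alone leaves T7 blocked (short on res2).
One survivor order: T6, T9, T5. Check, step by step (post-abort pool first):
  pool = (5, 4)
  run T6 (needs (4, 4), free (5, 4)); after release of (2, 0) the pool is (7, 4)
  run T9 (needs (0, 3), free (7, 4)); after release of (1, 1) the pool is (8, 5)
  run T5 (needs (8, 3), free (8, 5)); after release of (1, 1) the pool is (9, 6)


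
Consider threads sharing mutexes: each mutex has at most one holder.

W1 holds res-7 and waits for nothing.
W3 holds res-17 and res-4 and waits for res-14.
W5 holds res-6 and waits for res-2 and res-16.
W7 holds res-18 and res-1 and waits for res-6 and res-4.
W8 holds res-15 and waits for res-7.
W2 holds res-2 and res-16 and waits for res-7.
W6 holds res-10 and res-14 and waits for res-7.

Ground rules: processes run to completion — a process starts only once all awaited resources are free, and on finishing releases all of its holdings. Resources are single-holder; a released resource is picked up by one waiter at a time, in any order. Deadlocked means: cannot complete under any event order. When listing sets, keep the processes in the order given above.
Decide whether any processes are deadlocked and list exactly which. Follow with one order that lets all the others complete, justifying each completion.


No process is deadlocked.
Key observation: although several processes wait, no cycle exists — each chain bottoms out at a free runner.
A valid finishing order for the others: W1, W2, W6, W3, W5, W8, W7.
Verifying each step:
  W1: no waits; runs immediately, freeing res-7
  W2: everything it awaited (res-7) is free; runs, freeing res-2 and res-16
  W6: everything it awaited (res-7) is free; runs, freeing res-10 and res-14
  W3: everything it awaited (res-14) is free; runs, freeing res-17 and res-4
  W5: everything it awaited (res-2 and res-16) is free; runs, freeing res-6
  W8: everything it awaited (res-7) is free; runs, freeing res-15
  W7: everything it awaited (res-6 and res-4) is free; runs, freeing res-18 and res-1


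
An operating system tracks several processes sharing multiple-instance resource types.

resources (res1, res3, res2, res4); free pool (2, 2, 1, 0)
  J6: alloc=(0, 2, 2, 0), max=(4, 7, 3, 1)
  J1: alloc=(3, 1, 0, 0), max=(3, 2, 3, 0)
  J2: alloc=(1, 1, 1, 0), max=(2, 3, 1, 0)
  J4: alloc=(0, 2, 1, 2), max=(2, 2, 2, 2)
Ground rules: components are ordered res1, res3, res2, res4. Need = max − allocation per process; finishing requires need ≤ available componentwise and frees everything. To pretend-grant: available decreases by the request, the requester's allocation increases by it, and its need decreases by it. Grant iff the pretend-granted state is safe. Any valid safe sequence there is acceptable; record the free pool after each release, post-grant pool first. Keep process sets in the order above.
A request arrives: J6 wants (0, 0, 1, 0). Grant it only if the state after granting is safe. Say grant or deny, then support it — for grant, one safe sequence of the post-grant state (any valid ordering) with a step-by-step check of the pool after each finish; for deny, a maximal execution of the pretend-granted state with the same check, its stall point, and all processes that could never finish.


DENY. Granting would leave the state unsafe.
Key observation: after J2, J4 the pool peaks at (3, 5, 2, 2), and each blocked process is short somewhere: J6 on res1; J1 on res2.
On the post-grant state, J2, J4 is a maximal run — nothing extends it. Verifying each step:
  pool = (2, 2, 0, 0)
  J2: need (1, 2, 0, 0) fits (2, 2, 0, 0); releases (1, 1, 1, 0), pool now (3, 3, 1, 0)
  J4: need (2, 0, 1, 0) fits (3, 3, 1, 0); releases (0, 2, 1, 2), pool now (3, 5, 2, 2)
  blocked: J6 wants (4, 5, 0, 1), pool (3, 5, 2, 2) — not enough res1
  blocked: J1 wants (0, 1, 3, 0), pool (3, 5, 2, 2) — not enough res2
Processes that could never finish after the grant: J6 and J1.


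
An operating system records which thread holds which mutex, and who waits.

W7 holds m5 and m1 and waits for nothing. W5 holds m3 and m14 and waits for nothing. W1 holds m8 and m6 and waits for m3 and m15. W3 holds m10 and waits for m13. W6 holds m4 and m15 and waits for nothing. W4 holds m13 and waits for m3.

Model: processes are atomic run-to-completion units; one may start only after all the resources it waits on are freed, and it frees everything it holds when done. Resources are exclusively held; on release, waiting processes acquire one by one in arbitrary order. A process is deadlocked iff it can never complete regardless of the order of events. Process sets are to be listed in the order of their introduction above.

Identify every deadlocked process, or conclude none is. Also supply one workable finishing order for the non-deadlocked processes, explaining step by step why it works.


The deadlocked set is empty.
Key observation: although several processes wait, no cycle exists — each chain bottoms out at a free runner.
The rest can finish in the order W7, W6, W5, W1, W4, W3.
Step-by-step check:
  run W7 (it waits on nothing); releases m5 and m1
  run W6 (it waits on nothing); releases m4 and m15
  run W5 (it waits on nothing); releases m3 and m14
  run W1 (all its waits — m3 and m15 — are resolved); releases m8 and m6
  run W4 (all its waits — m3 — are resolved); releases m13
  run W3 (all its waits — m13 — are resolved); releases m10


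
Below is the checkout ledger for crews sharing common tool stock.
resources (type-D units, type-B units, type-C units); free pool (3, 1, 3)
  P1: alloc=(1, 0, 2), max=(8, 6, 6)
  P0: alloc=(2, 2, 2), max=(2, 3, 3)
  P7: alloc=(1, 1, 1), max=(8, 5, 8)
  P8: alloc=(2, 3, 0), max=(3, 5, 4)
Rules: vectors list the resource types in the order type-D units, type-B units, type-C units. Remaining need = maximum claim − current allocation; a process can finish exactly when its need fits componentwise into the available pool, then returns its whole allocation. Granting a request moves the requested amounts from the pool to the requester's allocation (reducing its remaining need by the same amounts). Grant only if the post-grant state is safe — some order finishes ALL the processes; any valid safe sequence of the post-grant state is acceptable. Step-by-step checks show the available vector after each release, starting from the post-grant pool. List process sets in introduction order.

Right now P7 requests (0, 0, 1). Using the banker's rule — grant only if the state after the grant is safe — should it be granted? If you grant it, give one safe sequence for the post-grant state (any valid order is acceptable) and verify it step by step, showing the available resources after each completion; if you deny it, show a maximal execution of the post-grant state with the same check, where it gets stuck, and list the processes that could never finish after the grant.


GRANT. The post-grant state is safe; one safe sequence: P0, P8, P1, P7.
Key observation: post-grant, (3, 1, 2) remains, and an order beginning with P0 completes everyone.
Verifying the post-grant state step by step:
  pool = (3, 1, 2)
  run P0 (needs (0, 1, 1), free (3, 1, 2)); after release of (2, 2, 2) the pool is (5, 3, 4)
  run P8 (needs (1, 2, 4), free (5, 3, 4)); after release of (2, 3, 0) the pool is (7, 6, 4)
  run P1 (needs (7, 6, 4), free (7, 6, 4)); after release of (1, 0, 2) the pool is (8, 6, 6)
  run P7 (needs (7, 4, 6), free (8, 6, 6)); after release of (1, 1, 2) the pool is (9, 7, 8)


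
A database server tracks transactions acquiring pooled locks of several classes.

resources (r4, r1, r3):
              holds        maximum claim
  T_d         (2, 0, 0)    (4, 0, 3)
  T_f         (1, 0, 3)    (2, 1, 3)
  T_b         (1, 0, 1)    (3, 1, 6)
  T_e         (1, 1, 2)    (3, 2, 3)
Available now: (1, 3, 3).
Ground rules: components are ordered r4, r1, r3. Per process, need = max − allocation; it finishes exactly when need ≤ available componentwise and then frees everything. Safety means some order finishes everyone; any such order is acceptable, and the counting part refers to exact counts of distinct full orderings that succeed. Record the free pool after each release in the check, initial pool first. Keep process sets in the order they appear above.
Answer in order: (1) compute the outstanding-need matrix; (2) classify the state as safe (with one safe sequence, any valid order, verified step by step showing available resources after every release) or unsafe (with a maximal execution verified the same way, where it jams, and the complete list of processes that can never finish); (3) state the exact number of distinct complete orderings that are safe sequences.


(1) Outstanding need per process (order r4, r1, r3):
  T_d: (2, 0, 3)
  T_f: (1, 1, 0)
  T_b: (2, 1, 5)
  T_e: (2, 1, 1)
(2) SAFE, for example via the order T_f, T_b, T_d, T_e.
Key observation: T_f marks the first exact bind of the order: its need (1, 1, 0) fits the free (1, 3, 3) with zero slack on a requested resource.
Walking it through:
  pool = (1, 3, 3)
  run T_f (needs (1, 1, 0), free (1, 3, 3)); after release of (1, 0, 3) the pool is (2, 3, 6)
  run T_b (needs (2, 1, 5), free (2, 3, 6)); after release of (1, 0, 1) the pool is (3, 3, 7)
  run T_d (needs (2, 0, 3), free (3, 3, 7)); after release of (2, 0, 0) the pool is (5, 3, 7)
  run T_e (needs (2, 1, 1), free (5, 3, 7)); after release of (1, 1, 2) the pool is (6, 4, 9)
(3) Precisely 6 of the possible complete orderings are safe sequences.


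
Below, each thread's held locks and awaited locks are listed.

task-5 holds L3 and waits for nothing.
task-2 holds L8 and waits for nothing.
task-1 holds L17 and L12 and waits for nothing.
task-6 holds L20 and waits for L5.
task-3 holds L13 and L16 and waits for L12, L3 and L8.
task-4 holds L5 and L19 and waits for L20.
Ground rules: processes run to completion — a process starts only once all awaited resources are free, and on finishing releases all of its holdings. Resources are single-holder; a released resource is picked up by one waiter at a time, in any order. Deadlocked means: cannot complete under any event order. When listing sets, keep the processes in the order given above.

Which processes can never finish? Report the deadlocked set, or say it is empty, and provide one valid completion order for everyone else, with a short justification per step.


The deadlocked set is task-6 and task-4.
Key observation: task-6 -> task-4 -> task-6 is a circular wait — nothing in it can go first; no other process is dragged down with it.
The rest can finish in the order task-5, task-2, task-1, task-3.
Verifying each step:
  run task-5 (it waits on nothing); releases L3
  run task-2 (it waits on nothing); releases L8
  run task-1 (it waits on nothing); releases L17 and L12
  run task-3 (all its waits — L12, L3 and L8 — are resolved); releases L13 and L16


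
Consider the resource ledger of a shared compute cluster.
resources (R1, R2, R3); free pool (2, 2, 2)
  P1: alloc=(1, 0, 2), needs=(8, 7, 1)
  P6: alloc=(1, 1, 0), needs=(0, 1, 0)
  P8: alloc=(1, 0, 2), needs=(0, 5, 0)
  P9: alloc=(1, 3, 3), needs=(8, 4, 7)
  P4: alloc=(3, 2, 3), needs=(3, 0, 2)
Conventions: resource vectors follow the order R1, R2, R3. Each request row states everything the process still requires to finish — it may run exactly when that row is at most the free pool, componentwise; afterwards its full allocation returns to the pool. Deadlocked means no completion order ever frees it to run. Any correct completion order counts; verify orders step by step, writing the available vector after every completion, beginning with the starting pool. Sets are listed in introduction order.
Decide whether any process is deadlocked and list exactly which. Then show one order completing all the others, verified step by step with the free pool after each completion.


Deadlocked set: P1 and P9.
Key observation: the pool after P6, P4, P8 is (7, 5, 7); every surviving request exceeds it in R1, so progress ends there.
A valid finishing order for the others: P6, P4, P8. Walking it through:
  pool = (2, 2, 2)
  P6: need (0, 1, 0) fits (2, 2, 2); releases (1, 1, 0), pool now (3, 3, 2)
  P4: need (3, 0, 2) fits (3, 3, 2); releases (3, 2, 3), pool now (6, 5, 5)
  P8: need (0, 5, 0) fits (6, 5, 5); releases (1, 0, 2), pool now (7, 5, 7)
None of the blocked processes ever fits:
  P1 still needs (8, 7, 1) but only (7, 5, 7) is free — short on R1 and R2
  P9 still needs (8, 4, 7) but only (7, 5, 7) is free — short on R1
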